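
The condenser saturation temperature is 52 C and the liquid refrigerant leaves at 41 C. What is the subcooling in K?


Subcooling = T_cond - T_liquid
Subcooling = 52 - 41
Subcooling = 11 K

11


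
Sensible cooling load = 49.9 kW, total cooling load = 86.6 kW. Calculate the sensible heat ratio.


SHR = Q_sensible / Q_total
SHR = 49.9 / 86.6
SHR = 0.576

0.576


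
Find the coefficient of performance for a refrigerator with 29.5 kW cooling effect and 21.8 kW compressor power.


COP = Q_evap / W
COP = 29.5 / 21.8
COP = 1.353

1.353


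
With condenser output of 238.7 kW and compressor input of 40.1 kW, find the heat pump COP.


COP_hp = Q_cond / W
COP_hp = 238.7 / 40.1
COP_hp = 5.953

5.953


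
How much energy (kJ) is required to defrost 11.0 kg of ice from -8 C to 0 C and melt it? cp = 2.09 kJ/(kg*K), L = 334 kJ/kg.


Sensible heat = cp * dT = 2.09 * 8 = 16.72 kJ/kg
Total per kg = 16.72 + 334 = 350.72 kJ/kg
Q = m * total = 11.0 * 350.72
Q = 3857.9 kJ

3857.9


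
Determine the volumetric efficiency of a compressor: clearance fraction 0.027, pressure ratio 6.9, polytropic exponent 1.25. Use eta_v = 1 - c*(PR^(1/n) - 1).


PR^(1/n) = 6.9^(1/1.25) = 4.68898963
eta_v = 1 - 0.027 * (4.68898963 - 1)
eta_v = 0.9004

0.9004


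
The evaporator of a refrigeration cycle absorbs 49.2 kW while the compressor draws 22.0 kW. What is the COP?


COP = Q_evap / W
COP = 49.2 / 22.0
COP = 2.236

2.236


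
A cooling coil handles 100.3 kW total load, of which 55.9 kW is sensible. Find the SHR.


SHR = Q_sensible / Q_total
SHR = 55.9 / 100.3
SHR = 0.557

0.557


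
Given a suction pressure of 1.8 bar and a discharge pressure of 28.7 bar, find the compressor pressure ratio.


PR = P_high / P_low
PR = 28.7 / 1.8
PR = 15.944

15.944


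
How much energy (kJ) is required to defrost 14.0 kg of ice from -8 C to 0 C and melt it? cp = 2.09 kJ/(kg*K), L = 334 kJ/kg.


Sensible heat = cp * dT = 2.09 * 8 = 16.72 kJ/kg
Total per kg = 16.72 + 334 = 350.72 kJ/kg
Q = m * total = 14.0 * 350.72
Q = 4910.1 kJ

4910.1


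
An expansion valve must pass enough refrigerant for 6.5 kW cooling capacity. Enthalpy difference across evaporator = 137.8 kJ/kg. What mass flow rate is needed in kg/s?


m_dot = Q / dh
m_dot = 6.5 / 137.8
m_dot = 0.0472 kg/s

0.0472


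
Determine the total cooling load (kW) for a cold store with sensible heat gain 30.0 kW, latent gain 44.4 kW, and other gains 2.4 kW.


Q_total = Q_s + Q_l + Q_misc
Q_total = 30.0 + 44.4 + 2.4
Q_total = 76.8 kW

76.8


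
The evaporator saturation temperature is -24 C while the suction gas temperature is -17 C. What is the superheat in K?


Superheat = T_suction - T_evap
Superheat = -17 - (-24)
Superheat = 7 K

7


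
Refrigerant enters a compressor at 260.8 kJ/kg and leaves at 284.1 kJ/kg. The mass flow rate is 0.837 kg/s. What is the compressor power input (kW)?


dh = 284.1 - 260.8 = 23.3 kJ/kg
W = m_dot * dh = 0.837 * 23.3 = 19.5 kW

19.5


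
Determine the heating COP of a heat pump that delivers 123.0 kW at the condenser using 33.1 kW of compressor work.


COP_hp = Q_cond / W
COP_hp = 123.0 / 33.1
COP_hp = 3.716

3.716


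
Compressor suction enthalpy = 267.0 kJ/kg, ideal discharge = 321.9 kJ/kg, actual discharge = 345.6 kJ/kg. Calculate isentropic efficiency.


dh_ideal = 321.9 - 267.0 = 54.9 kJ/kg
dh_actual = 345.6 - 267.0 = 78.6 kJ/kg
eta_s = dh_ideal / dh_actual = 54.9 / 78.6
eta_s = 0.6985

0.6985


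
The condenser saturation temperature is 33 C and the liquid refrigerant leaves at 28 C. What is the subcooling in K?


Subcooling = T_cond - T_liquid
Subcooling = 33 - 28
Subcooling = 5 K

5


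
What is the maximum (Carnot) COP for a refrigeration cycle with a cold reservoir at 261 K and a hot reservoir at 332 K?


dT = 332 - 261 = 71 K
COP_carnot = T_cold / dT = 261 / 71
COP_carnot = 3.676

3.676


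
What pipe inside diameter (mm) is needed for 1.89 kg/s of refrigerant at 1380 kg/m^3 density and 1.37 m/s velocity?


A = m_dot / (rho * v) = 1.89 / (1380 * 1.37) = 0.0009996826404 m^2
d = sqrt(4*A/pi) * 1000
d = 35.7 mm

35.7


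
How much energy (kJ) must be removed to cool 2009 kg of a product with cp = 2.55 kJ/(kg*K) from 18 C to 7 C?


dT = 18 - (7) = 11 K
Q = m * cp * dT = 2009 * 2.55 * 11
Q = 56352 kJ

56352


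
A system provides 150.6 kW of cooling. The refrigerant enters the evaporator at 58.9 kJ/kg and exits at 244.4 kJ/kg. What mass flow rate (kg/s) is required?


dh = 244.4 - 58.9 = 185.5 kJ/kg
m_dot = Q / dh = 150.6 / 185.5 = 0.8119 kg/s

0.8119


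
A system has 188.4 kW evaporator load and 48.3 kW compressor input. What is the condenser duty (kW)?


Q_cond = Q_evap + W
Q_cond = 188.4 + 48.3
Q_cond = 236.7 kW

236.7


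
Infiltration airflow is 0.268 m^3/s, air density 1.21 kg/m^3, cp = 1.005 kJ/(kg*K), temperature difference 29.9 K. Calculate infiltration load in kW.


Q = V_dot * rho * cp * dT
Q = 0.268 * 1.21 * 1.005 * 29.9
Q = 9.744 kW

9.744


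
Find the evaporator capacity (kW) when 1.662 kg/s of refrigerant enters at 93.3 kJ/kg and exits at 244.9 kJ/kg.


dh = 244.9 - 93.3 = 151.6 kJ/kg
Q_evap = m_dot * dh = 1.662 * 151.6
Q_evap = 251.96 kW

251.96


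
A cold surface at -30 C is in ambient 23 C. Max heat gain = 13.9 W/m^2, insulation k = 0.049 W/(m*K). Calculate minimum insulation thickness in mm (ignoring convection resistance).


dT = 23 - (-30) = 53 K
thickness = k * dT / q_max * 1000
thickness = 0.049 * 53 / 13.9 * 1000
thickness = 186.8 mm

186.8


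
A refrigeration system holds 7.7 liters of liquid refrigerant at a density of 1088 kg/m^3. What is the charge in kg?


Charge = V * rho / 1000
Charge = 7.7 * 1088 / 1000
Charge = 8.38 kg

8.38


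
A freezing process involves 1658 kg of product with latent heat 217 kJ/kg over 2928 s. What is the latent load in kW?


Q_lat = m * h_fg / t
Q_lat = 1658 * 217 / 2928
Q_lat = 122.88 kW

122.88


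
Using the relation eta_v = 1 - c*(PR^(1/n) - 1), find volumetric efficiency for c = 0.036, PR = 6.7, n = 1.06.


PR^(1/n) = 6.7^(1/1.06) = 6.01611115
eta_v = 1 - 0.036 * (6.01611115 - 1)
eta_v = 0.8194

0.8194


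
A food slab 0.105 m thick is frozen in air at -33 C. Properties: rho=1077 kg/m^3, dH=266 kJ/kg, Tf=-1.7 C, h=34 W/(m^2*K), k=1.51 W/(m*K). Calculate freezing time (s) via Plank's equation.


dT = -1.7 - (-33) = 31.3 K
term1 = a/(2h) = 0.105/(2*34) = 0.001544117647
term2 = a^2/(8k) = 0.105^2/(8*1.51) = 0.0009126655629
t = rho*dH*1000/dT * (term1 + term2)
t = 1077*266*1000/31.3 * (0.001544117647 + 0.0009126655629)
t = 22486 s

22486


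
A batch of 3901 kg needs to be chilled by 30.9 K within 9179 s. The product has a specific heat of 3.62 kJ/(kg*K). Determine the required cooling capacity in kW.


Q = m * cp * dT / t
Q = 3901 * 3.62 * 30.9 / 9179
Q = 47.539 kW

47.539


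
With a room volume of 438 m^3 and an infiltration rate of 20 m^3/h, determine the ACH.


ACH = flow / volume
ACH = 20 / 438
ACH = 0.046

0.046


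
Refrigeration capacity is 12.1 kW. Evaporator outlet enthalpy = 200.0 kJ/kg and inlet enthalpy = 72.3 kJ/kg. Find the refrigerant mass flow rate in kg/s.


dh = 200.0 - 72.3 = 127.7 kJ/kg
m_dot = Q / dh = 12.1 / 127.7 = 0.0948 kg/s

0.0948


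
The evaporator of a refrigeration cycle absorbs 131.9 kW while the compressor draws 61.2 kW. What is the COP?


COP = Q_evap / W
COP = 131.9 / 61.2
COP = 2.155

2.155


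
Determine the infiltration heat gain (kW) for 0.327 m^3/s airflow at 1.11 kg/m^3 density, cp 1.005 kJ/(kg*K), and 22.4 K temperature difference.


Q = V_dot * rho * cp * dT
Q = 0.327 * 1.11 * 1.005 * 22.4
Q = 8.171 kW

8.171


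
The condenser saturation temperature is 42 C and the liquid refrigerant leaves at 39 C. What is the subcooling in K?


Subcooling = T_cond - T_liquid
Subcooling = 42 - 39
Subcooling = 3 K

3


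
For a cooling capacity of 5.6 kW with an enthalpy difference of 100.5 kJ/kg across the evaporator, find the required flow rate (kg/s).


m_dot = Q / dh
m_dot = 5.6 / 100.5
m_dot = 0.0557 kg/s

0.0557


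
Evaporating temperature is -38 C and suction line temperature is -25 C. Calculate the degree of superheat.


Superheat = T_suction - T_evap
Superheat = -25 - (-38)
Superheat = 13 K

13


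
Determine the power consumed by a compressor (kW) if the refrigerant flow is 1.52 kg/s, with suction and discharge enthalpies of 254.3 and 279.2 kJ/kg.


dh = 279.2 - 254.3 = 24.9 kJ/kg
W = m_dot * dh = 1.52 * 24.9 = 37.85 kW

37.85


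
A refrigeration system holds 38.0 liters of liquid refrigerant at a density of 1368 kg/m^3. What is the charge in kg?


Charge = V * rho / 1000
Charge = 38.0 * 1368 / 1000
Charge = 51.98 kg

51.98


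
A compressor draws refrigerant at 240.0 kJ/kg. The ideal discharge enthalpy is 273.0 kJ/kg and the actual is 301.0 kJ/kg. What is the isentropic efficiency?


dh_ideal = 273.0 - 240.0 = 33.0 kJ/kg
dh_actual = 301.0 - 240.0 = 61.0 kJ/kg
eta_s = dh_ideal / dh_actual = 33.0 / 61.0
eta_s = 0.541

0.541


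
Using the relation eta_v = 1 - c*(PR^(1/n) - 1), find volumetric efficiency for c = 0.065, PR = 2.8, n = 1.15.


PR^(1/n) = 2.8^(1/1.15) = 2.44812208
eta_v = 1 - 0.065 * (2.44812208 - 1)
eta_v = 0.9059

0.9059


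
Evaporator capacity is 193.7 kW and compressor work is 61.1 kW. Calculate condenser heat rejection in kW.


Q_cond = Q_evap + W
Q_cond = 193.7 + 61.1
Q_cond = 254.8 kW

254.8


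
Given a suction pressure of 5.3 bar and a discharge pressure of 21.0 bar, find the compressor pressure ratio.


PR = P_high / P_low
PR = 21.0 / 5.3
PR = 3.962

3.962


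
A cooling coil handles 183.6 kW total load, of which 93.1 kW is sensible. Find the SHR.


SHR = Q_sensible / Q_total
SHR = 93.1 / 183.6
SHR = 0.507

0.507


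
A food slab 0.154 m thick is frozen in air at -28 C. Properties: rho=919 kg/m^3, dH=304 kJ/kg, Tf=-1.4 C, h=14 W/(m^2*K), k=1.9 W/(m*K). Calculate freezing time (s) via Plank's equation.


dT = -1.4 - (-28) = 26.6 K
term1 = a/(2h) = 0.154/(2*14) = 0.0055
term2 = a^2/(8k) = 0.154^2/(8*1.9) = 0.001560263158
t = rho*dH*1000/dT * (term1 + term2)
t = 919*304*1000/26.6 * (0.0055 + 0.001560263158)
t = 74153 s

74153


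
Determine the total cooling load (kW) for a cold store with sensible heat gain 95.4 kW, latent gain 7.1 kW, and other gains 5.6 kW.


Q_total = Q_s + Q_l + Q_misc
Q_total = 95.4 + 7.1 + 5.6
Q_total = 108.1 kW

108.1


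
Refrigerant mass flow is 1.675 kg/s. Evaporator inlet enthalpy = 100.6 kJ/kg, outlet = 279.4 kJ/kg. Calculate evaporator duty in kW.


dh = 279.4 - 100.6 = 178.8 kJ/kg
Q_evap = m_dot * dh = 1.675 * 178.8
Q_evap = 299.49 kW

299.49


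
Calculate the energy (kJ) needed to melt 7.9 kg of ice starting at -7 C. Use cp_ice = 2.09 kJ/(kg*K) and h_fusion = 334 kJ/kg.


Sensible heat = cp * dT = 2.09 * 7 = 14.63 kJ/kg
Total per kg = 14.63 + 334 = 348.63 kJ/kg
Q = m * total = 7.9 * 348.63
Q = 2754.2 kJ

2754.2


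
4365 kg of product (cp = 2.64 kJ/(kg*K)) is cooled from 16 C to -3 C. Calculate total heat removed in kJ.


dT = 16 - (-3) = 19 K
Q = m * cp * dT = 4365 * 2.64 * 19
Q = 218948 kJ

218948


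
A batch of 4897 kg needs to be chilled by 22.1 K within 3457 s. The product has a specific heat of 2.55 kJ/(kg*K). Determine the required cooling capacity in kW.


Q = m * cp * dT / t
Q = 4897 * 2.55 * 22.1 / 3457
Q = 79.829 kW

79.829


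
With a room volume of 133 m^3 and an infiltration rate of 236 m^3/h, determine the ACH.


ACH = flow / volume
ACH = 236 / 133
ACH = 1.774

1.774


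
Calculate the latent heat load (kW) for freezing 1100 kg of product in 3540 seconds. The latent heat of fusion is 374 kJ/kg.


Q_lat = m * h_fg / t
Q_lat = 1100 * 374 / 3540
Q_lat = 116.21 kW

116.21


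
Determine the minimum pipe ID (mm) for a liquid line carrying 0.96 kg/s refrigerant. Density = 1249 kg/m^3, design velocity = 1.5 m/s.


A = m_dot / (rho * v) = 0.96 / (1249 * 1.5) = 0.0005124099279 m^2
d = sqrt(4*A/pi) * 1000
d = 25.5 mm

25.5


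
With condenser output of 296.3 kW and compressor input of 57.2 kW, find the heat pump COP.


COP_hp = Q_cond / W
COP_hp = 296.3 / 57.2
COP_hp = 5.18

5.18


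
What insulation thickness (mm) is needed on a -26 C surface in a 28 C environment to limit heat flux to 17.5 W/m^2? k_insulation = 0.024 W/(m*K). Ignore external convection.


dT = 28 - (-26) = 54 K
thickness = k * dT / q_max * 1000
thickness = 0.024 * 54 / 17.5 * 1000
thickness = 74.1 mm

74.1


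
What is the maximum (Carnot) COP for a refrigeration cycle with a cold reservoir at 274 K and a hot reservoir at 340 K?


dT = 340 - 274 = 66 K
COP_carnot = T_cold / dT = 274 / 66
COP_carnot = 4.152

4.152


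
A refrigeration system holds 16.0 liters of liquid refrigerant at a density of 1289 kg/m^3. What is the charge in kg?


Charge = V * rho / 1000
Charge = 16.0 * 1289 / 1000
Charge = 20.62 kg

20.62


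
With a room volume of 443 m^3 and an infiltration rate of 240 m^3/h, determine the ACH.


ACH = flow / volume
ACH = 240 / 443
ACH = 0.542

0.542


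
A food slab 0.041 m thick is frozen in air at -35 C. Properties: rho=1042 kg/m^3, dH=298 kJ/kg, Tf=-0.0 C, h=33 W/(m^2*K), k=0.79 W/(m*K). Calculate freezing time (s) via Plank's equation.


dT = -0.0 - (-35) = 35.0 K
term1 = a/(2h) = 0.041/(2*33) = 0.0006212121212
term2 = a^2/(8k) = 0.041^2/(8*0.79) = 0.0002659810127
t = rho*dH*1000/dT * (term1 + term2)
t = 1042*298*1000/35.0 * (0.0006212121212 + 0.0002659810127)
t = 7871 s

7871


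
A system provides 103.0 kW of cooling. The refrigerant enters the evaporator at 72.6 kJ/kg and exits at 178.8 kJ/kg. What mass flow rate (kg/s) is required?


dh = 178.8 - 72.6 = 106.2 kJ/kg
m_dot = Q / dh = 103.0 / 106.2 = 0.9699 kg/s

0.9699


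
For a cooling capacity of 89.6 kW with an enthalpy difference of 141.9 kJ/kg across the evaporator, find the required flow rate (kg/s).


m_dot = Q / dh
m_dot = 89.6 / 141.9
m_dot = 0.6314 kg/s

0.6314


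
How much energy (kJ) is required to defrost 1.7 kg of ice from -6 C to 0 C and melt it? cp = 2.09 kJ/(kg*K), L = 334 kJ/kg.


Sensible heat = cp * dT = 2.09 * 6 = 12.54 kJ/kg
Total per kg = 12.54 + 334 = 346.54 kJ/kg
Q = m * total = 1.7 * 346.54
Q = 589.1 kJ

589.1


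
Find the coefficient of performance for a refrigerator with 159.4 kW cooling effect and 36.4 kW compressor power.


COP = Q_evap / W
COP = 159.4 / 36.4
COP = 4.379

4.379


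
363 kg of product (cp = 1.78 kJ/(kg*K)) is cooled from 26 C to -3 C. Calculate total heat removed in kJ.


dT = 26 - (-3) = 29 K
Q = m * cp * dT = 363 * 1.78 * 29
Q = 18738 kJ

18738


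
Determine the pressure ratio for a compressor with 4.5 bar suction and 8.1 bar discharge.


PR = P_high / P_low
PR = 8.1 / 4.5
PR = 1.8

1.8


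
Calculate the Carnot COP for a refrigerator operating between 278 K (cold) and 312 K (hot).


dT = 312 - 278 = 34 K
COP_carnot = T_cold / dT = 278 / 34
COP_carnot = 8.176

8.176


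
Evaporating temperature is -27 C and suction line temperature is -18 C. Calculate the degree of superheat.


Superheat = T_suction - T_evap
Superheat = -18 - (-27)
Superheat = 9 K

9


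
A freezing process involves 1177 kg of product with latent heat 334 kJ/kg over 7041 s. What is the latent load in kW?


Q_lat = m * h_fg / t
Q_lat = 1177 * 334 / 7041
Q_lat = 55.83 kW

55.83


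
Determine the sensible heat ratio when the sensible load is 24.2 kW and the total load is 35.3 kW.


SHR = Q_sensible / Q_total
SHR = 24.2 / 35.3
SHR = 0.686

0.686


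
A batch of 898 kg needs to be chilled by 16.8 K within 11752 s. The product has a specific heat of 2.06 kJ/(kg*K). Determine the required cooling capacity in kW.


Q = m * cp * dT / t
Q = 898 * 2.06 * 16.8 / 11752
Q = 2.644 kW

2.644


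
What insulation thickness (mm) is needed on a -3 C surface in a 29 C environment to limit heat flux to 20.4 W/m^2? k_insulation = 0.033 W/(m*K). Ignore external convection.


dT = 29 - (-3) = 32 K
thickness = k * dT / q_max * 1000
thickness = 0.033 * 32 / 20.4 * 1000
thickness = 51.8 mm

51.8


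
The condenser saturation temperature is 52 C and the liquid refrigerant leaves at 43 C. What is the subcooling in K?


Subcooling = T_cond - T_liquid
Subcooling = 52 - 43
Subcooling = 9 K

9


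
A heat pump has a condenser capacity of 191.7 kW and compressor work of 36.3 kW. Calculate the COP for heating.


COP_hp = Q_cond / W
COP_hp = 191.7 / 36.3
COP_hp = 5.281

5.281


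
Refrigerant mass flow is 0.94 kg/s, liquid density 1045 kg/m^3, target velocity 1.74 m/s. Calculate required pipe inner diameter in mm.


A = m_dot / (rho * v) = 0.94 / (1045 * 1.74) = 0.0005169663972 m^2
d = sqrt(4*A/pi) * 1000
d = 25.7 mm

25.7


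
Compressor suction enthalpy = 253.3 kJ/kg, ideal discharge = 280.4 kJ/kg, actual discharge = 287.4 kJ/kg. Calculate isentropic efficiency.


dh_ideal = 280.4 - 253.3 = 27.1 kJ/kg
dh_actual = 287.4 - 253.3 = 34.1 kJ/kg
eta_s = dh_ideal / dh_actual = 27.1 / 34.1
eta_s = 0.7947

0.7947


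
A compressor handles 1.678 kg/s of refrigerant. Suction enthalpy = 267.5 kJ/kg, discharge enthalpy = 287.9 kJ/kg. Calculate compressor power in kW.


dh = 287.9 - 267.5 = 20.4 kJ/kg
W = m_dot * dh = 1.678 * 20.4 = 34.23 kW

34.23


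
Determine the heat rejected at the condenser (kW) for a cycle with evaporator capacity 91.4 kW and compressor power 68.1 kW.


Q_cond = Q_evap + W
Q_cond = 91.4 + 68.1
Q_cond = 159.5 kW

159.5


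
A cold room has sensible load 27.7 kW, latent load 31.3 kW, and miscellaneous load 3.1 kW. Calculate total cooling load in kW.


Q_total = Q_s + Q_l + Q_misc
Q_total = 27.7 + 31.3 + 3.1
Q_total = 62.1 kW

62.1


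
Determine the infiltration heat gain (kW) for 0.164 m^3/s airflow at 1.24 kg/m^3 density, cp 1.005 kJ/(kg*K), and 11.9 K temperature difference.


Q = V_dot * rho * cp * dT
Q = 0.164 * 1.24 * 1.005 * 11.9
Q = 2.432 kW

2.432


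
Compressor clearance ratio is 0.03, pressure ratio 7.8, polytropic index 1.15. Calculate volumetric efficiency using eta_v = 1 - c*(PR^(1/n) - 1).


PR^(1/n) = 7.8^(1/1.15) = 5.96670322
eta_v = 1 - 0.03 * (5.96670322 - 1)
eta_v = 0.851

0.851


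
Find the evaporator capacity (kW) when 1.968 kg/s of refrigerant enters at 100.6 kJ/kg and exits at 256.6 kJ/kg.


dh = 256.6 - 100.6 = 156.0 kJ/kg
Q_evap = m_dot * dh = 1.968 * 156.0
Q_evap = 307.01 kW

307.01


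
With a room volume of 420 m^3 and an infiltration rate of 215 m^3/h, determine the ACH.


ACH = flow / volume
ACH = 215 / 420
ACH = 0.512

0.512


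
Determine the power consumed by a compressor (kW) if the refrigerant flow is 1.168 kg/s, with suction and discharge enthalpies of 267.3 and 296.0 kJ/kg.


dh = 296.0 - 267.3 = 28.7 kJ/kg
W = m_dot * dh = 1.168 * 28.7 = 33.52 kW

33.52


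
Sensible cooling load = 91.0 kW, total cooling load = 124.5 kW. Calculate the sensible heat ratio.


SHR = Q_sensible / Q_total
SHR = 91.0 / 124.5
SHR = 0.731

0.731


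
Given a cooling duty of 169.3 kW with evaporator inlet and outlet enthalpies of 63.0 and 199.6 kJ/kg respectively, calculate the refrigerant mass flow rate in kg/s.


dh = 199.6 - 63.0 = 136.6 kJ/kg
m_dot = Q / dh = 169.3 / 136.6 = 1.2394 kg/s

1.2394


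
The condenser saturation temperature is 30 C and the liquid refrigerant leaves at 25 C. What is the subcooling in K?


Subcooling = T_cond - T_liquid
Subcooling = 30 - 25
Subcooling = 5 K

5


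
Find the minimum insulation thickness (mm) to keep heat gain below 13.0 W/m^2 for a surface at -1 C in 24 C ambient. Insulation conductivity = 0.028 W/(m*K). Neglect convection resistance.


dT = 24 - (-1) = 25 K
thickness = k * dT / q_max * 1000
thickness = 0.028 * 25 / 13.0 * 1000
thickness = 53.8 mm

53.8


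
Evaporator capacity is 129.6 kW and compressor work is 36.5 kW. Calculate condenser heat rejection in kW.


Q_cond = Q_evap + W
Q_cond = 129.6 + 36.5
Q_cond = 166.1 kW

166.1


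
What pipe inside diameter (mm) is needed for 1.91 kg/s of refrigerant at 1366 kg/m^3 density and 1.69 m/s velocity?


A = m_dot / (rho * v) = 1.91 / (1366 * 1.69) = 0.0008273627488 m^2
d = sqrt(4*A/pi) * 1000
d = 32.5 mm

32.5


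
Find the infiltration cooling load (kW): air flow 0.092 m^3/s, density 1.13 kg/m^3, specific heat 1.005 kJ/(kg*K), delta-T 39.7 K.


Q = V_dot * rho * cp * dT
Q = 0.092 * 1.13 * 1.005 * 39.7
Q = 4.148 kW

4.148


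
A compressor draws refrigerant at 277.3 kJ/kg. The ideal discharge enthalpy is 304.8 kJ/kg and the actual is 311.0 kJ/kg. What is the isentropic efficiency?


dh_ideal = 304.8 - 277.3 = 27.5 kJ/kg
dh_actual = 311.0 - 277.3 = 33.7 kJ/kg
eta_s = dh_ideal / dh_actual = 27.5 / 33.7
eta_s = 0.816

0.816


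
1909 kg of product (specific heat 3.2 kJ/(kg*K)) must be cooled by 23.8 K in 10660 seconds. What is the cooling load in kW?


Q = m * cp * dT / t
Q = 1909 * 3.2 * 23.8 / 10660
Q = 13.639 kW

13.639


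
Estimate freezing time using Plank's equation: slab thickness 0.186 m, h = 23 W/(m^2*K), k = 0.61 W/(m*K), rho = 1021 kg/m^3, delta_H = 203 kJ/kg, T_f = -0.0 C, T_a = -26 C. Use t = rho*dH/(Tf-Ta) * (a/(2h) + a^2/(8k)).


dT = -0.0 - (-26) = 26.0 K
term1 = a/(2h) = 0.186/(2*23) = 0.004043478261
term2 = a^2/(8k) = 0.186^2/(8*0.61) = 0.007089344262
t = rho*dH*1000/dT * (term1 + term2)
t = 1021*203*1000/26.0 * (0.004043478261 + 0.007089344262)
t = 88747 s

88747


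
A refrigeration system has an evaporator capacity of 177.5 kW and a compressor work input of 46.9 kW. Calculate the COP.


COP = Q_evap / W
COP = 177.5 / 46.9
COP = 3.785

3.785


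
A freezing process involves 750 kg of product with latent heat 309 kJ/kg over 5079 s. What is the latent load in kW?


Q_lat = m * h_fg / t
Q_lat = 750 * 309 / 5079
Q_lat = 45.63 kW

45.63


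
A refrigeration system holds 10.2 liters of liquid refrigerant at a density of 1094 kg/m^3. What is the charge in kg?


Charge = V * rho / 1000
Charge = 10.2 * 1094 / 1000
Charge = 11.16 kg

11.16


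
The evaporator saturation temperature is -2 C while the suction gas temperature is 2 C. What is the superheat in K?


Superheat = T_suction - T_evap
Superheat = 2 - (-2)
Superheat = 4 K

4


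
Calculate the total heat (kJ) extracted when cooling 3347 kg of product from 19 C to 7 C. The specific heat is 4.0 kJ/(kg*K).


dT = 19 - (7) = 12 K
Q = m * cp * dT = 3347 * 4.0 * 12
Q = 160656 kJ

160656


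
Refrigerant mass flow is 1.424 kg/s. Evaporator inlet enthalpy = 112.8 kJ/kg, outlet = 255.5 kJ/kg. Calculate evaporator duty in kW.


dh = 255.5 - 112.8 = 142.7 kJ/kg
Q_evap = m_dot * dh = 1.424 * 142.7
Q_evap = 203.2 kW

203.2


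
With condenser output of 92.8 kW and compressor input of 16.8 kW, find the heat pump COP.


COP_hp = Q_cond / W
COP_hp = 92.8 / 16.8
COP_hp = 5.524

5.524


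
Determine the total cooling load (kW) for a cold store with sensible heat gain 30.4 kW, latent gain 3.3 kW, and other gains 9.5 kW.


Q_total = Q_s + Q_l + Q_misc
Q_total = 30.4 + 3.3 + 9.5
Q_total = 43.2 kW

43.2


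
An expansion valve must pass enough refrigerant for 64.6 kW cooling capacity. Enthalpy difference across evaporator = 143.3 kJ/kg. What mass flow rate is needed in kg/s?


m_dot = Q / dh
m_dot = 64.6 / 143.3
m_dot = 0.4508 kg/s

0.4508


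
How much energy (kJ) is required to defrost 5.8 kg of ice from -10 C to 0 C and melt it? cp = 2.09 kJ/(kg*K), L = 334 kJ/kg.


Sensible heat = cp * dT = 2.09 * 10 = 20.9 kJ/kg
Total per kg = 20.9 + 334 = 354.9 kJ/kg
Q = m * total = 5.8 * 354.9
Q = 2058.4 kJ

2058.4


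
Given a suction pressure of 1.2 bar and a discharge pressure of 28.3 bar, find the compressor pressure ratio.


PR = P_high / P_low
PR = 28.3 / 1.2
PR = 23.583

23.583


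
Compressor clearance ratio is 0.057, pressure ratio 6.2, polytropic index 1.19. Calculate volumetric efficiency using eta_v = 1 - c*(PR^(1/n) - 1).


PR^(1/n) = 6.2^(1/1.19) = 4.63313942
eta_v = 1 - 0.057 * (4.63313942 - 1)
eta_v = 0.7929

0.7929


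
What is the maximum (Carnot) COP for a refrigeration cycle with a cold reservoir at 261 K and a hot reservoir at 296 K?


dT = 296 - 261 = 35 K
COP_carnot = T_cold / dT = 261 / 35
COP_carnot = 7.457

7.457


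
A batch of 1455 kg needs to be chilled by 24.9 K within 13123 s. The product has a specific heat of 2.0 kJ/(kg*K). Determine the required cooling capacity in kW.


Q = m * cp * dT / t
Q = 1455 * 2.0 * 24.9 / 13123
Q = 5.522 kW

5.522


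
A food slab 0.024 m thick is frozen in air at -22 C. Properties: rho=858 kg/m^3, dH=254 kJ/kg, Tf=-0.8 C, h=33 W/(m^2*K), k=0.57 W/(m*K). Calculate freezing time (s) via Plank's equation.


dT = -0.8 - (-22) = 21.2 K
term1 = a/(2h) = 0.024/(2*33) = 0.0003636363636
term2 = a^2/(8k) = 0.024^2/(8*0.57) = 0.0001263157895
t = rho*dH*1000/dT * (term1 + term2)
t = 858*254*1000/21.2 * (0.0003636363636 + 0.0001263157895)
t = 5037 s

5037


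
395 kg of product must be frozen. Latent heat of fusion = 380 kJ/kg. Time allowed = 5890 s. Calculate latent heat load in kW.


Q_lat = m * h_fg / t
Q_lat = 395 * 380 / 5890
Q_lat = 25.48 kW

25.48


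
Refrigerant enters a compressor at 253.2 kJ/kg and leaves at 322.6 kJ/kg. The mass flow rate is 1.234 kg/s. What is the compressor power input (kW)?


dh = 322.6 - 253.2 = 69.4 kJ/kg
W = m_dot * dh = 1.234 * 69.4 = 85.64 kW

85.64


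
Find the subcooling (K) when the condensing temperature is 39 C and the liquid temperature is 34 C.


Subcooling = T_cond - T_liquid
Subcooling = 39 - 34
Subcooling = 5 K

5


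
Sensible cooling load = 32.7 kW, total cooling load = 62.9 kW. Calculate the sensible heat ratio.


SHR = Q_sensible / Q_total
SHR = 32.7 / 62.9
SHR = 0.52

0.52


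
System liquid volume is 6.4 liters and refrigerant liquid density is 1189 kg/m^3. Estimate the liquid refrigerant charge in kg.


Charge = V * rho / 1000
Charge = 6.4 * 1189 / 1000
Charge = 7.61 kg

7.61


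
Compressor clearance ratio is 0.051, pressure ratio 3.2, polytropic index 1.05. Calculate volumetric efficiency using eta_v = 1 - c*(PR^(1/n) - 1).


PR^(1/n) = 3.2^(1/1.05) = 3.02757714
eta_v = 1 - 0.051 * (3.02757714 - 1)
eta_v = 0.8966

0.8966


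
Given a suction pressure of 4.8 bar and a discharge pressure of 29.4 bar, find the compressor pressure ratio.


PR = P_high / P_low
PR = 29.4 / 4.8
PR = 6.125

6.125


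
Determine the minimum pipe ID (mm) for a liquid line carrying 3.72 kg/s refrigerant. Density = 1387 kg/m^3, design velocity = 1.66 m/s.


A = m_dot / (rho * v) = 3.72 / (1387 * 1.66) = 0.001615691316 m^2
d = sqrt(4*A/pi) * 1000
d = 45.4 mm

45.4


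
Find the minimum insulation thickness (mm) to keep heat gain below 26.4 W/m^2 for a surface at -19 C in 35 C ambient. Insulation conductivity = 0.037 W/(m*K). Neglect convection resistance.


dT = 35 - (-19) = 54 K
thickness = k * dT / q_max * 1000
thickness = 0.037 * 54 / 26.4 * 1000
thickness = 75.7 mm

75.7


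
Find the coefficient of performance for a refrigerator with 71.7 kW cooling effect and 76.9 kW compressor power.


COP = Q_evap / W
COP = 71.7 / 76.9
COP = 0.932

0.932


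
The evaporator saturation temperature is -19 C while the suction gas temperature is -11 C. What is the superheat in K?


Superheat = T_suction - T_evap
Superheat = -11 - (-19)
Superheat = 8 K

8


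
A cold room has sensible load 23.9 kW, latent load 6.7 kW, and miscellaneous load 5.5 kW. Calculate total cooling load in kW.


Q_total = Q_s + Q_l + Q_misc
Q_total = 23.9 + 6.7 + 5.5
Q_total = 36.1 kW

36.1


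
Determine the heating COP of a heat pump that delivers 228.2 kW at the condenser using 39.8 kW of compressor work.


COP_hp = Q_cond / W
COP_hp = 228.2 / 39.8
COP_hp = 5.734

5.734


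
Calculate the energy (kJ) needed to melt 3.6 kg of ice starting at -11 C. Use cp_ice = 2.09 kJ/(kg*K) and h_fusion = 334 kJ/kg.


Sensible heat = cp * dT = 2.09 * 11 = 22.99 kJ/kg
Total per kg = 22.99 + 334 = 356.99 kJ/kg
Q = m * total = 3.6 * 356.99
Q = 1285.2 kJ

1285.2


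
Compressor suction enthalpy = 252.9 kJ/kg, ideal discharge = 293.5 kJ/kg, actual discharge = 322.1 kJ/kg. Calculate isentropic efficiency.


dh_ideal = 293.5 - 252.9 = 40.6 kJ/kg
dh_actual = 322.1 - 252.9 = 69.2 kJ/kg
eta_s = dh_ideal / dh_actual = 40.6 / 69.2
eta_s = 0.5867

0.5867


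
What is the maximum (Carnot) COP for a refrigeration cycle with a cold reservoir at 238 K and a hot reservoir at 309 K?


dT = 309 - 238 = 71 K
COP_carnot = T_cold / dT = 238 / 71
COP_carnot = 3.352

3.352


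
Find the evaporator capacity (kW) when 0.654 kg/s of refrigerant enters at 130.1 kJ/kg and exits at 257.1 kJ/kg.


dh = 257.1 - 130.1 = 127.0 kJ/kg
Q_evap = m_dot * dh = 0.654 * 127.0
Q_evap = 83.06 kW

83.06


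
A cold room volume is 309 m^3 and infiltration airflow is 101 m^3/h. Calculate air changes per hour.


ACH = flow / volume
ACH = 101 / 309
ACH = 0.327

0.327


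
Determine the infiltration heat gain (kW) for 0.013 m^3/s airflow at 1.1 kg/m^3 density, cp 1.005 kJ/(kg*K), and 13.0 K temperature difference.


Q = V_dot * rho * cp * dT
Q = 0.013 * 1.1 * 1.005 * 13.0
Q = 0.187 kW

0.187


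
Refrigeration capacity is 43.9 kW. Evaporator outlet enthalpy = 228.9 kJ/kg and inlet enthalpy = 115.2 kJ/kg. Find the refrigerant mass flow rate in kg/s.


dh = 228.9 - 115.2 = 113.7 kJ/kg
m_dot = Q / dh = 43.9 / 113.7 = 0.3861 kg/s

0.3861


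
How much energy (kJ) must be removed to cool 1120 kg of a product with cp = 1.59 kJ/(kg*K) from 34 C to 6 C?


dT = 34 - (6) = 28 K
Q = m * cp * dT = 1120 * 1.59 * 28
Q = 49862 kJ

49862


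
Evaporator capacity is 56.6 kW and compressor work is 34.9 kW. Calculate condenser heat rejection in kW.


Q_cond = Q_evap + W
Q_cond = 56.6 + 34.9
Q_cond = 91.5 kW

91.5


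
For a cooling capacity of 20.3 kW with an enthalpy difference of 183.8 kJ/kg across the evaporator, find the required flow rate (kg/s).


m_dot = Q / dh
m_dot = 20.3 / 183.8
m_dot = 0.1104 kg/s

0.1104


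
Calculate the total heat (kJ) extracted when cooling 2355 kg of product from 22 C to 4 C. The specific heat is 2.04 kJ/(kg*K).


dT = 22 - (4) = 18 K
Q = m * cp * dT = 2355 * 2.04 * 18
Q = 86476 kJ

86476


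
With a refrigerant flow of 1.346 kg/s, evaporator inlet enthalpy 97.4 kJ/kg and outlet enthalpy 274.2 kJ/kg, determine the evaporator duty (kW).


dh = 274.2 - 97.4 = 176.8 kJ/kg
Q_evap = m_dot * dh = 1.346 * 176.8
Q_evap = 237.97 kW

237.97


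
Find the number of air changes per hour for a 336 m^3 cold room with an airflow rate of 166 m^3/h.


ACH = flow / volume
ACH = 166 / 336
ACH = 0.494

0.494


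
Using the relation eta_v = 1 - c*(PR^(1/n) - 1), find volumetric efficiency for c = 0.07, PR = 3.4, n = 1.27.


PR^(1/n) = 3.4^(1/1.27) = 2.62112261
eta_v = 1 - 0.07 * (2.62112261 - 1)
eta_v = 0.8865

0.8865


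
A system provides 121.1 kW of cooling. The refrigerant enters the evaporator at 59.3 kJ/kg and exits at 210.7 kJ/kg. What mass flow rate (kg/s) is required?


dh = 210.7 - 59.3 = 151.4 kJ/kg
m_dot = Q / dh = 121.1 / 151.4 = 0.7999 kg/s

0.7999


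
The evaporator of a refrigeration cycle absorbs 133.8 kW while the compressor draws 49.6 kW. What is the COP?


COP = Q_evap / W
COP = 133.8 / 49.6
COP = 2.698

2.698


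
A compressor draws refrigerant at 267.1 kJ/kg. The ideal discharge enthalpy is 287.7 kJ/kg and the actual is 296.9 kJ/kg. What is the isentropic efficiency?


dh_ideal = 287.7 - 267.1 = 20.6 kJ/kg
dh_actual = 296.9 - 267.1 = 29.8 kJ/kg
eta_s = dh_ideal / dh_actual = 20.6 / 29.8
eta_s = 0.6913

0.6913


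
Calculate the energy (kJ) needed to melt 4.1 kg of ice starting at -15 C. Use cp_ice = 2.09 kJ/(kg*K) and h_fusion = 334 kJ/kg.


Sensible heat = cp * dT = 2.09 * 15 = 31.35 kJ/kg
Total per kg = 31.35 + 334 = 365.35 kJ/kg
Q = m * total = 4.1 * 365.35
Q = 1497.9 kJ

1497.9


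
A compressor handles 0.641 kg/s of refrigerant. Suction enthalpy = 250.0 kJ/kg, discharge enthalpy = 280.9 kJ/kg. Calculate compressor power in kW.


dh = 280.9 - 250.0 = 30.9 kJ/kg
W = m_dot * dh = 0.641 * 30.9 = 19.81 kW

19.81


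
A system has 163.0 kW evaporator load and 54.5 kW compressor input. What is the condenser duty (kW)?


Q_cond = Q_evap + W
Q_cond = 163.0 + 54.5
Q_cond = 217.5 kW

217.5


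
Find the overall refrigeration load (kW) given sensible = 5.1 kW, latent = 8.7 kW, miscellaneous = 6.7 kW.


Q_total = Q_s + Q_l + Q_misc
Q_total = 5.1 + 8.7 + 6.7
Q_total = 20.5 kW

20.5


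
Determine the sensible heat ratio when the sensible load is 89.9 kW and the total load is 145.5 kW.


SHR = Q_sensible / Q_total
SHR = 89.9 / 145.5
SHR = 0.618

0.618


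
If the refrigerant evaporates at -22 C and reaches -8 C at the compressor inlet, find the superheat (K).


Superheat = T_suction - T_evap
Superheat = -8 - (-22)
Superheat = 14 K

14


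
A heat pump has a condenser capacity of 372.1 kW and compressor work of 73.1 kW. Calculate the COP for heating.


COP_hp = Q_cond / W
COP_hp = 372.1 / 73.1
COP_hp = 5.09

5.09


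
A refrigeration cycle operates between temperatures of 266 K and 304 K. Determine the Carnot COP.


dT = 304 - 266 = 38 K
COP_carnot = T_cold / dT = 266 / 38
COP_carnot = 7.0

7.0


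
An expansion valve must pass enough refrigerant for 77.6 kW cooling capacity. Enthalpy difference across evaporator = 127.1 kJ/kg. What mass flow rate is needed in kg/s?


m_dot = Q / dh
m_dot = 77.6 / 127.1
m_dot = 0.6105 kg/s

0.6105


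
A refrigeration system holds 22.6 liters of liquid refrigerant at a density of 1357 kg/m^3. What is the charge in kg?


Charge = V * rho / 1000
Charge = 22.6 * 1357 / 1000
Charge = 30.67 kg

30.67


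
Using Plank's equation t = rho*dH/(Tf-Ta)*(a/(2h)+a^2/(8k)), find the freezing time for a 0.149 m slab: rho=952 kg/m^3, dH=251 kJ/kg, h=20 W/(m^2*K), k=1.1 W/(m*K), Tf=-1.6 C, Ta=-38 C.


dT = -1.6 - (-38) = 36.4 K
term1 = a/(2h) = 0.149/(2*20) = 0.003725
term2 = a^2/(8k) = 0.149^2/(8*1.1) = 0.002522840909
t = rho*dH*1000/dT * (term1 + term2)
t = 952*251*1000/36.4 * (0.003725 + 0.002522840909)
t = 41015 s

41015


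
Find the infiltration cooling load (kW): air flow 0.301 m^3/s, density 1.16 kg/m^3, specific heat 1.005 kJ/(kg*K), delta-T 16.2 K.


Q = V_dot * rho * cp * dT
Q = 0.301 * 1.16 * 1.005 * 16.2
Q = 5.685 kW

5.685


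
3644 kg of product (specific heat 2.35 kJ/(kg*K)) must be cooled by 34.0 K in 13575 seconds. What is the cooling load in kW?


Q = m * cp * dT / t
Q = 3644 * 2.35 * 34.0 / 13575
Q = 21.448 kW

21.448


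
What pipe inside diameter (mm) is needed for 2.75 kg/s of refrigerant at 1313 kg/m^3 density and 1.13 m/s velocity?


A = m_dot / (rho * v) = 2.75 / (1313 * 1.13) = 0.001853486914 m^2
d = sqrt(4*A/pi) * 1000
d = 48.6 mm

48.6


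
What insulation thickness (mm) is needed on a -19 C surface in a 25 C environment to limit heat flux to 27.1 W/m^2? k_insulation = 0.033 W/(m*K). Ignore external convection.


dT = 25 - (-19) = 44 K
thickness = k * dT / q_max * 1000
thickness = 0.033 * 44 / 27.1 * 1000
thickness = 53.6 mm

53.6


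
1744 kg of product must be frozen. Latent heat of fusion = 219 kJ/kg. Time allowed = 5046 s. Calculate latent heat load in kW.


Q_lat = m * h_fg / t
Q_lat = 1744 * 219 / 5046
Q_lat = 75.69 kW

75.69


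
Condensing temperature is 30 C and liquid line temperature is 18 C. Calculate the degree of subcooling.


Subcooling = T_cond - T_liquid
Subcooling = 30 - 18
Subcooling = 12 K

12


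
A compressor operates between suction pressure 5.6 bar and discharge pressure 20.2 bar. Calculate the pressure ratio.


PR = P_high / P_low
PR = 20.2 / 5.6
PR = 3.607

3.607


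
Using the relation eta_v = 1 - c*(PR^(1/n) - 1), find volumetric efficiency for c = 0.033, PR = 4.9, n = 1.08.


PR^(1/n) = 4.9^(1/1.08) = 4.35582521
eta_v = 1 - 0.033 * (4.35582521 - 1)
eta_v = 0.8893

0.8893


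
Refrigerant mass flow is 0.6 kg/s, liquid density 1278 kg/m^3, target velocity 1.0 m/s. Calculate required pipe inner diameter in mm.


A = m_dot / (rho * v) = 0.6 / (1278 * 1.0) = 0.0004694835681 m^2
d = sqrt(4*A/pi) * 1000
d = 24.4 mm

24.4


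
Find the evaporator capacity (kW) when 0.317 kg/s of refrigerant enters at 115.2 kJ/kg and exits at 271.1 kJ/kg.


dh = 271.1 - 115.2 = 155.9 kJ/kg
Q_evap = m_dot * dh = 0.317 * 155.9
Q_evap = 49.42 kW

49.42


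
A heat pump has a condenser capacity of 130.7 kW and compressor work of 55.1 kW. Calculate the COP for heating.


COP_hp = Q_cond / W
COP_hp = 130.7 / 55.1
COP_hp = 2.372

2.372


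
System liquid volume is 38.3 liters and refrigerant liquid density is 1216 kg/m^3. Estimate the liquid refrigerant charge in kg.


Charge = V * rho / 1000
Charge = 38.3 * 1216 / 1000
Charge = 46.57 kg

46.57


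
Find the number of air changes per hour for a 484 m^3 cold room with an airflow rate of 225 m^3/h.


ACH = flow / volume
ACH = 225 / 484
ACH = 0.465

0.465


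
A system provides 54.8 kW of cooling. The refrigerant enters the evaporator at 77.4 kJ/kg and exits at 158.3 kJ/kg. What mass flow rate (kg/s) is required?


dh = 158.3 - 77.4 = 80.9 kJ/kg
m_dot = Q / dh = 54.8 / 80.9 = 0.6774 kg/s

0.6774


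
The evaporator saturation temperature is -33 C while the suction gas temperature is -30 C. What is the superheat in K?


Superheat = T_suction - T_evap
Superheat = -30 - (-33)
Superheat = 3 K

3


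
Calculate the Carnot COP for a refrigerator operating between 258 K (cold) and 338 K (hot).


dT = 338 - 258 = 80 K
COP_carnot = T_cold / dT = 258 / 80
COP_carnot = 3.225

3.225


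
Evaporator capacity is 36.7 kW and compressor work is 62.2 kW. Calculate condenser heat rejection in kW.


Q_cond = Q_evap + W
Q_cond = 36.7 + 62.2
Q_cond = 98.9 kW

98.9


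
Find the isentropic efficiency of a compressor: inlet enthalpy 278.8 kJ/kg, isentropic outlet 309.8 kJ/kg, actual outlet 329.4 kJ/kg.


dh_ideal = 309.8 - 278.8 = 31.0 kJ/kg
dh_actual = 329.4 - 278.8 = 50.6 kJ/kg
eta_s = dh_ideal / dh_actual = 31.0 / 50.6
eta_s = 0.6126

0.6126


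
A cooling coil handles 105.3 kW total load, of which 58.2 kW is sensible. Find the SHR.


SHR = Q_sensible / Q_total
SHR = 58.2 / 105.3
SHR = 0.553

0.553


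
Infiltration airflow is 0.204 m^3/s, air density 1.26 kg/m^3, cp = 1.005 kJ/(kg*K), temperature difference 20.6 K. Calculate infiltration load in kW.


Q = V_dot * rho * cp * dT
Q = 0.204 * 1.26 * 1.005 * 20.6
Q = 5.321 kW

5.321


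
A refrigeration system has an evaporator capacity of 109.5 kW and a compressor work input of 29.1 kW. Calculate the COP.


COP = Q_evap / W
COP = 109.5 / 29.1
COP = 3.763

3.763


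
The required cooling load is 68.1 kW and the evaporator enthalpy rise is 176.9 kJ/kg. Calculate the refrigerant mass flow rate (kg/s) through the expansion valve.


m_dot = Q / dh
m_dot = 68.1 / 176.9
m_dot = 0.385 kg/s

0.385


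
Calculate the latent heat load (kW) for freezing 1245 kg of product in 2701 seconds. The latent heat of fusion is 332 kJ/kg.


Q_lat = m * h_fg / t
Q_lat = 1245 * 332 / 2701
Q_lat = 153.03 kW

153.03


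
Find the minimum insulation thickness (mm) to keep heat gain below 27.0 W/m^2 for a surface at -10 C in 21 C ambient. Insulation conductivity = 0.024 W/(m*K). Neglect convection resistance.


dT = 21 - (-10) = 31 K
thickness = k * dT / q_max * 1000
thickness = 0.024 * 31 / 27.0 * 1000
thickness = 27.6 mm

27.6


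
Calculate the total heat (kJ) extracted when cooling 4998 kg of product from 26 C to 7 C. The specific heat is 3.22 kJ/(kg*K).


dT = 26 - (7) = 19 K
Q = m * cp * dT = 4998 * 3.22 * 19
Q = 305778 kJ

305778
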